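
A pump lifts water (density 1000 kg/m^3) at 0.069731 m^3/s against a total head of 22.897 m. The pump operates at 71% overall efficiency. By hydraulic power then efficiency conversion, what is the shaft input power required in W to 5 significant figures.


Approach: apply hydraulic power then efficiency conversion, P = rho*g*Q*H; P_in = P/eta.
Step 1 — hydraulic power (P = rho*g*Q*H):
  P = 1000 * 9.81 * 0.069731 * 22.897 = 15662.95 W
Step 2 — input power: P_in = P/eta = 15662.95 / 0.71 = 22060 W
Therefore the shaft input power required = 22060 W.


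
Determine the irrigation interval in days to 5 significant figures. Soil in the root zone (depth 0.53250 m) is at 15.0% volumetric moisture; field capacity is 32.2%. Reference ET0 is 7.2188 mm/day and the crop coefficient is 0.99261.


Approach: apply soil-water budget scheduling, SMD = (FC-theta)/100*depth*1000; ETc = ET0*Kc; interval = SMD/ETc.
Step 1 — soil moisture deficit:
  SMD = (32.2 - 15.0)/100 * 0.53250 * 1000 = 91.59000 mm
Step 2 — daily crop ET (ETc = ET0*Kc):
  ETc = 7.2188 * 0.99261 = 7.165453 mm/day
Step 3 — irrigation interval (SMD/ETc):
  interval = 91.59000 / 7.165453 = 12.782 days
Therefore the irrigation interval = 12.782 days.


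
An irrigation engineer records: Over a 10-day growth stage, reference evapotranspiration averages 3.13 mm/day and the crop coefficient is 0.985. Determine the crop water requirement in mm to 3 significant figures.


Approach: apply the crop water requirement relation, CWR = ET0 * Kc * days.
CWR = 3.13 * 0.985 * 10 = 30.8 mm
Therefore the crop water requirement = 30.8 mm.


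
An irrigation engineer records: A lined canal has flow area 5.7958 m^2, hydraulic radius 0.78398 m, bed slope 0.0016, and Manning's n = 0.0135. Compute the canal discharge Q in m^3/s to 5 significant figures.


Approach: apply Manning's equation, Q = (1/n)*A*R^(2/3)*S^(1/2).
Q = (1/0.0135) * 5.7958 * 0.78398^(2/3) * 0.0016^(1/2) = 14.601 m^3/s
Therefore the canal discharge Q = 14.601 m^3/s.


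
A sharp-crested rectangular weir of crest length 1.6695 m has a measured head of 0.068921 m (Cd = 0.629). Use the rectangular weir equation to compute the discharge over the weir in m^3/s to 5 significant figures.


Approach: apply the rectangular weir equation, Q = (2/3)*Cd*L*sqrt(2g)*H^1.5.
Q = (2/3)*0.629*1.6695*sqrt(2*9.81)*0.068921^1.5 = 0.056108 m^3/s
Therefore the discharge over the weir = 0.056108 m^3/s.


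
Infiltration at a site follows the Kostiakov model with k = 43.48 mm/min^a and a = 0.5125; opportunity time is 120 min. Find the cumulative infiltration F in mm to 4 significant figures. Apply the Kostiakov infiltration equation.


Approach: apply the Kostiakov infiltration equation, F = k*t^a.
F = 43.48 * 120^0.5125 = 505.7 mm
Therefore the cumulative infiltration F = 505.7 mm.


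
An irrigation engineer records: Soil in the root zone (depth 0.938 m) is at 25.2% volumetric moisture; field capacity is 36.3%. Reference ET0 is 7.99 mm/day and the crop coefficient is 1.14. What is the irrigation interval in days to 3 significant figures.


Approach: apply soil-water budget scheduling, SMD = (FC-theta)/100*depth*1000; ETc = ET0*Kc; interval = SMD/ETc.
Step 1 — soil moisture deficit:
  SMD = (36.3 - 25.2)/100 * 0.938 * 1000 = 104.12 mm
Step 2 — daily crop ET (ETc = ET0*Kc):
  ETc = 7.99 * 1.14 = 9.1086 mm/day
Step 3 — irrigation interval (SMD/ETc):
  interval = 104.12 / 9.1086 = 11.4 days
Therefore the irrigation interval = 11.4 days.


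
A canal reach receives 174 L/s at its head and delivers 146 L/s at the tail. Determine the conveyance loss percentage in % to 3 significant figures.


Approach: apply the conveyance loss ratio, loss% = ((Q_head - Q_tail)/Q_head)*100.
loss = ((174 - 146)/174)*100 = 16.1 %
Therefore the conveyance loss percentage = 16.1 %.


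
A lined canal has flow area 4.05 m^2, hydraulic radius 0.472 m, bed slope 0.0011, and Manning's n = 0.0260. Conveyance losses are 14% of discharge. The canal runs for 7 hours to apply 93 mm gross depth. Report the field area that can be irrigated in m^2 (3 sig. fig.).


Approach: apply Manning's equation with a conveyance and depth budget, Q = (1/n)*A*R^(2/3)*S^(1/2); Q_field = Q*(1-loss); Area = Q_field*t/(d/1000).
Step 1 — canal discharge (Manning's equation):
  Q = (1/0.0260) * 4.05 * 0.472^(2/3) * 0.0011^(1/2) = 3.1319 m^3/s
Step 2 — delivered flow: Q_field = 3.1319*(1 - 14/100) = 2.6934 m^3/s
Step 3 — volume delivered: V = 2.6934 * 7*3600 = 67874 m^3
Step 4 — area served: A = V / (depth/1000) = 67874 / 0.093 = 730000 m^2
Therefore the field area that can be irrigated = 730000 m^2.


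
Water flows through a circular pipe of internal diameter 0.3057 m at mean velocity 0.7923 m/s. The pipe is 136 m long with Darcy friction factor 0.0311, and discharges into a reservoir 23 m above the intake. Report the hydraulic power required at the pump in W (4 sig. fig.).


Approach: apply continuity + Darcy-Weisbach + hydraulic power, Q = A*v; hf = f*(L/D)*(v^2/(2g)); H = static + hf; P = rho*g*Q*H.
Step 1 — flow rate (continuity, Q = A*v):
  A = pi*(0.3057/2)^2 = 0.0733974 m^2
  Q = 0.0733974 * 0.7923 = 0.0581528 m^3/s
Step 2 — friction head loss (Darcy-Weisbach):
  hf = 0.0311 * (136/0.3057) * (0.7923^2 / (2*9.81))
  hf = 0.442674 m
Step 3 — total head: H = 23 + 0.442674 = 23.4427 m
Step 4 — hydraulic power (P = rho*g*Q*H):
  P = 1000 * 9.81 * 0.0581528 * 23.4427 = 13370 W
Therefore the hydraulic power required at the pump = 13370 W.


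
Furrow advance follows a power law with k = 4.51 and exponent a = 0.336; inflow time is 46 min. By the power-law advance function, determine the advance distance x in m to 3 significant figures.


Approach: apply the power-law advance function, x = k*t^a.
x = 4.51 * 46^0.336 = 16.3 m
Therefore the advance distance x = 16.3 m.


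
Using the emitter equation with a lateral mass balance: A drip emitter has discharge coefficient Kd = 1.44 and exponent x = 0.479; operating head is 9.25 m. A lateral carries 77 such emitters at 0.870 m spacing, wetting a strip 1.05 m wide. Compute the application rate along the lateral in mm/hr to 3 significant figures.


Approach: apply the emitter equation with a lateral mass balance, q = Kd*h^x; Q = n*q; rate = Q/(n*spacing*width).
Step 1 — single emitter flow (q = Kd*h^x):
  q = 1.44 * 9.25^0.479 = 4.1797 L/hr
Step 2 — total lateral flow: Q = 77 * 4.1797 = 321.84 L/hr
Step 3 — wetted area: A = 77 * 0.870 * 1.05 = 70.340 m^2
Step 4 — application rate: Q/A = 321.84/70.340 = 4.58 mm/hr
Therefore the application rate along the lateral = 4.58 mm/hr.


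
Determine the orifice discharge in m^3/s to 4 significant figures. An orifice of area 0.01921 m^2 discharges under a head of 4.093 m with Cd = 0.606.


Approach: apply the orifice equation, Q = Cd*A*sqrt(2*g*h).
Q = 0.606 * 0.01921 * sqrt(2*9.81*4.093) = 0.1043 m^3/s
Therefore the orifice discharge = 0.1043 m^3/s.


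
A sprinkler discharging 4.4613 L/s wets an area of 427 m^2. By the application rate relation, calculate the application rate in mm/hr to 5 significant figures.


Approach: apply the application rate relation, rate = (Q/A)*3600.
rate = (4.4613 / 427) * 3600 = 37.613 mm/hr
Therefore the application rate = 37.613 mm/hr.


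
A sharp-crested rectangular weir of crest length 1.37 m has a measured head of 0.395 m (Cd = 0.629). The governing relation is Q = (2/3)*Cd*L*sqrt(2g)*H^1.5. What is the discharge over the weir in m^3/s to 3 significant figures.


Q = (2/3)*0.629*1.37*sqrt(2*9.81)*0.395^1.5 = 0.632 m^3/s
Therefore the discharge over the weir = 0.632 m^3/s.


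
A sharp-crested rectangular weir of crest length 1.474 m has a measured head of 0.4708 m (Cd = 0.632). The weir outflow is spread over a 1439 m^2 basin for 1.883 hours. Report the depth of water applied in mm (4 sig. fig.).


Approach: apply the rectangular weir equation with a volume-to-depth conversion, Q = (2/3)*Cd*L*sqrt(2g)*H^1.5; d = Q*t/A * 1000.
Step 1 — weir discharge:
  Q = (2/3)*0.632*1.474*sqrt(2*9.81)*0.4708^1.5 = 0.888643 m^3/s
Step 2 — volume: V = 0.888643 * 1.883*3600 = 6023.94 m^3
Step 3 — depth: d = V/A * 1000 = 6023.94/1439 * 1000 = 4186 mm
Therefore the depth of water applied = 4186 mm.


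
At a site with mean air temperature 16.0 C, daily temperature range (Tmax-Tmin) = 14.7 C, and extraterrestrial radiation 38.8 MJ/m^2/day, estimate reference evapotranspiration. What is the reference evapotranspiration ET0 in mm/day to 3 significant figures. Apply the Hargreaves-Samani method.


Approach: apply the Hargreaves-Samani method, ET0 = 0.0023*(Tmean+17.8)*sqrt(Tmax-Tmin)*0.408*Ra.
ET0 = 0.0023*(16.0+17.8)*sqrt(14.7)*0.408*38.8 = 4.72 mm/day
Therefore the reference evapotranspiration ET0 = 4.72 mm/day.


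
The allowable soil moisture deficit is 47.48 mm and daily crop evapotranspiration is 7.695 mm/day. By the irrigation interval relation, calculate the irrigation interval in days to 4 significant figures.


Approach: apply the irrigation interval relation, interval = SMD / ETc.
interval = 47.48 / 7.695 = 6.170 days
Therefore the irrigation interval = 6.170 days.


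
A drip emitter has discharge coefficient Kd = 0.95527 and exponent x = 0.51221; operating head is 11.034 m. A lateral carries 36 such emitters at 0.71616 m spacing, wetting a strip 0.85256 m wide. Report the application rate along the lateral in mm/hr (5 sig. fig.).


Approach: apply the emitter equation with a lateral mass balance, q = Kd*h^x; Q = n*q; rate = Q/(n*spacing*width).
Step 1 — single emitter flow (q = Kd*h^x):
  q = 0.95527 * 11.034^0.51221 = 3.267566 L/hr
Step 2 — total lateral flow: Q = 36 * 3.267566 = 117.6324 L/hr
Step 3 — wetted area: A = 36 * 0.71616 * 0.85256 = 21.98050 m^2
Step 4 — application rate: Q/A = 117.6324/21.98050 = 5.3517 mm/hr
Therefore the application rate along the lateral = 5.3517 mm/hr.


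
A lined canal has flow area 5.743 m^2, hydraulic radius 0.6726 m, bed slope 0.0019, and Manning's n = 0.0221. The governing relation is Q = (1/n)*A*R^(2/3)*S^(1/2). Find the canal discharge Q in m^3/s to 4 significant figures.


Q = (1/0.0221) * 5.743 * 0.6726^(2/3) * 0.0019^(1/2) = 8.696 m^3/s
Therefore the canal discharge Q = 8.696 m^3/s.


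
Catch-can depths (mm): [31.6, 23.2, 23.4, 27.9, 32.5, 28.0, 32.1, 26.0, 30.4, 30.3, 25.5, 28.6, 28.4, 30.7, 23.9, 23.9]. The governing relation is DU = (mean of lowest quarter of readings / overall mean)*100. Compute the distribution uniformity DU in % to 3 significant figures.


sorted lowest 4 of 16: [23.2, 23.4, 23.9, 23.9] -> mean = 23.600 mm
overall mean = 27.900 mm
DU = (23.600/27.900)*100 = 84.6 %
Therefore the distribution uniformity DU = 84.6 %.


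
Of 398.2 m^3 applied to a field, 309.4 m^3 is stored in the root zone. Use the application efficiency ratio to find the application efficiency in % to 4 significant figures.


Approach: apply the application efficiency ratio, Ea = (stored/applied)*100.
Ea = (309.4/398.2)*100 = 77.70 %
Therefore the application efficiency = 77.70 %.


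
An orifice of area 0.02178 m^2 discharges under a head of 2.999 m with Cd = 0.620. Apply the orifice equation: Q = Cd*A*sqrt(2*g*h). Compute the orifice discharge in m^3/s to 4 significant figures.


Q = 0.620 * 0.02178 * sqrt(2*9.81*2.999) = 0.1036 m^3/s
Therefore the orifice discharge = 0.1036 m^3/s.


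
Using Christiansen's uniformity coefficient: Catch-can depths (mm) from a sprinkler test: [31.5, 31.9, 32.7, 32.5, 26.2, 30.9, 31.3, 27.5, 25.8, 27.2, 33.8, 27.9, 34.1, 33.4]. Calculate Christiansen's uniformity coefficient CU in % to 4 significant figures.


Approach: apply Christiansen's uniformity coefficient, CU = (1 - mean_abs_deviation/mean)*100.
mean = 30.4786 mm
mean |d_i - mean| = 2.54184 mm
CU = (1 - 2.54184/30.4786)*100 = 91.66 %
Therefore Christiansen's uniformity coefficient CU = 91.66 %.


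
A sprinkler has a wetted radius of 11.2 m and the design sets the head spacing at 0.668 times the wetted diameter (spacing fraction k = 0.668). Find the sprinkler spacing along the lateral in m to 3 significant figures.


Approach: apply the sprinkler spacing rule (spacing as a fraction of wetted diameter), S = k*(2*R).
S = 0.668 * (2 * 11.2) = 15.0 m
Therefore the sprinkler spacing along the lateral = 15.0 m.


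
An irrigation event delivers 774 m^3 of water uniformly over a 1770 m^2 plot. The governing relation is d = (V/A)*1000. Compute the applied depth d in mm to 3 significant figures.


d = (774 / 1770) * 1000 = 437 mm
Therefore the applied depth d = 437 mm.


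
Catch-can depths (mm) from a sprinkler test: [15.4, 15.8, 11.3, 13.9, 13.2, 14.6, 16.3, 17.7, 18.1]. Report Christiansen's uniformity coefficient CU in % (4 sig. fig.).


Approach: apply Christiansen's uniformity coefficient, CU = (1 - mean_abs_deviation/mean)*100.
mean = 15.1444 mm
mean |d_i - mean| = 1.68395 mm
CU = (1 - 1.68395/15.1444)*100 = 88.88 %
Therefore Christiansen's uniformity coefficient CU = 88.88 %.


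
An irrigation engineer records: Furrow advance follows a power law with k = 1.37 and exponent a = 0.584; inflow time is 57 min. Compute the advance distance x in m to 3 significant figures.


Approach: apply the power-law advance function, x = k*t^a.
x = 1.37 * 57^0.584 = 14.5 m
Therefore the advance distance x = 14.5 m.


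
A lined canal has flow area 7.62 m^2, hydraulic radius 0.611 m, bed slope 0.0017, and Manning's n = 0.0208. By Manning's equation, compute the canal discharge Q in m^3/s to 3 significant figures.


Approach: apply Manning's equation, Q = (1/n)*A*R^(2/3)*S^(1/2).
Q = (1/0.0208) * 7.62 * 0.611^(2/3) * 0.0017^(1/2) = 10.9 m^3/s
Therefore the canal discharge Q = 10.9 m^3/s.


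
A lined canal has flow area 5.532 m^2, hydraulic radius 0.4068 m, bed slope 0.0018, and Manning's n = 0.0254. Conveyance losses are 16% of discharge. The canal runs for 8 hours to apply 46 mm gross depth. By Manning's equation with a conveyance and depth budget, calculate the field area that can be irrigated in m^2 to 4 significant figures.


Approach: apply Manning's equation with a conveyance and depth budget, Q = (1/n)*A*R^(2/3)*S^(1/2); Q_field = Q*(1-loss); Area = Q_field*t/(d/1000).
Step 1 — canal discharge (Manning's equation):
  Q = (1/0.0254) * 5.532 * 0.4068^(2/3) * 0.0018^(1/2) = 5.07308 m^3/s
Step 2 — delivered flow: Q_field = 5.07308*(1 - 16/100) = 4.26139 m^3/s
Step 3 — volume delivered: V = 4.26139 * 8*3600 = 122728 m^3
Step 4 — area served: A = V / (depth/1000) = 122728 / 0.046 = 2668000 m^2
Therefore the field area that can be irrigated = 2668000 m^2.


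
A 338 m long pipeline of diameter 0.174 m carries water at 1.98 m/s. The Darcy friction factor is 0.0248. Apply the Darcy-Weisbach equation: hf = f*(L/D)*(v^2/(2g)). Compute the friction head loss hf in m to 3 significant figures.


hf = 0.0248 * (338/0.174) * (1.98^2 / (2*9.81))
hf = 9.63 m
Therefore the friction head loss hf = 9.63 m.


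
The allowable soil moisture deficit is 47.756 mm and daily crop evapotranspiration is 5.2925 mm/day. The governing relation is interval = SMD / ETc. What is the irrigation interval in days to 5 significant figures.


interval = 47.756 / 5.2925 = 9.0233 days
Therefore the irrigation interval = 9.0233 days.


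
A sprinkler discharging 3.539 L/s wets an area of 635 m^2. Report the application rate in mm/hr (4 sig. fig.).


Approach: apply the application rate relation, rate = (Q/A)*3600.
rate = (3.539 / 635) * 3600 = 20.06 mm/hr
Therefore the application rate = 20.06 mm/hr.


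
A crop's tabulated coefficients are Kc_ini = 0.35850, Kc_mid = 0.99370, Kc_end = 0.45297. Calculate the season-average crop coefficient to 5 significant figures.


Approach: apply a simple seasonal average, Kc_avg = (Kc_ini + Kc_mid + Kc_end)/3.
Kc_avg = (0.35850 + 0.99370 + 0.45297)/3 = 0.60172
Therefore the season-average crop coefficient = 0.60172.


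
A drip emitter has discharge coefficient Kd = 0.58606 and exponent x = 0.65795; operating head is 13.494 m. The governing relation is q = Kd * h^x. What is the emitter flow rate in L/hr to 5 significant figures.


q = 0.58606 * 13.494^0.65795 = 3.2473 L/hr
Therefore the emitter flow rate = 3.2473 L/hr.


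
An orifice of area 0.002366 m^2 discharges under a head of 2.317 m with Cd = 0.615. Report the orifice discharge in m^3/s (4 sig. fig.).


Approach: apply the orifice equation, Q = Cd*A*sqrt(2*g*h).
Q = 0.615 * 0.002366 * sqrt(2*9.81*2.317) = 0.009811 m^3/s
Therefore the orifice discharge = 0.009811 m^3/s.


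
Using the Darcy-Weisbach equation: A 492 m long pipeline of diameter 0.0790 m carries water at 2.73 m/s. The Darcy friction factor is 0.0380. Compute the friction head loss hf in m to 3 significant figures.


Approach: apply the Darcy-Weisbach equation, hf = f*(L/D)*(v^2/(2g)).
hf = 0.0380 * (492/0.0790) * (2.73^2 / (2*9.81))
hf = 89.9 m
Therefore the friction head loss hf = 89.9 m.


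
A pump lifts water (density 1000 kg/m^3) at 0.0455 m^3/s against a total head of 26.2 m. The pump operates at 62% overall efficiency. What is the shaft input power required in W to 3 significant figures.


Approach: apply hydraulic power then efficiency conversion, P = rho*g*Q*H; P_in = P/eta.
Step 1 — hydraulic power (P = rho*g*Q*H):
  P = 1000 * 9.81 * 0.0455 * 26.2 = 11695 W
Step 2 — input power: P_in = P/eta = 11695 / 0.62 = 18900 W
Therefore the shaft input power required = 18900 W.


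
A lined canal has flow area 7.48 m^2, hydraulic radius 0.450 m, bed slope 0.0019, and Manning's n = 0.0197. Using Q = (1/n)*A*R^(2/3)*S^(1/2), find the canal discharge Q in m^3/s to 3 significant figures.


Q = (1/0.0197) * 7.48 * 0.450^(2/3) * 0.0019^(1/2) = 9.72 m^3/s
Therefore the canal discharge Q = 9.72 m^3/s.


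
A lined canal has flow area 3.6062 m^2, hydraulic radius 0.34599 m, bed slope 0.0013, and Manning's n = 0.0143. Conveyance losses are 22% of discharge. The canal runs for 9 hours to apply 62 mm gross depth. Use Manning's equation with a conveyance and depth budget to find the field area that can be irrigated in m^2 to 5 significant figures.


Approach: apply Manning's equation with a conveyance and depth budget, Q = (1/n)*A*R^(2/3)*S^(1/2); Q_field = Q*(1-loss); Area = Q_field*t/(d/1000).
Step 1 — canal discharge (Manning's equation):
  Q = (1/0.0143) * 3.6062 * 0.34599^(2/3) * 0.0013^(1/2) = 4.481202 m^3/s
Step 2 — delivered flow: Q_field = 4.481202*(1 - 22/100) = 3.495337 m^3/s
Step 3 — volume delivered: V = 3.495337 * 9*3600 = 113248.9 m^3
Step 4 — area served: A = V / (depth/1000) = 113248.9 / 0.062 = 1826600 m^2
Therefore the field area that can be irrigated = 1826600 m^2.


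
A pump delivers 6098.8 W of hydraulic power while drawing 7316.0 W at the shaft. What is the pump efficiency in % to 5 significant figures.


Approach: apply the efficiency ratio, eta = (P_out/P_in)*100.
eta = (6098.8 / 7316.0) * 100 = 83.362 %
Therefore the pump efficiency = 83.362 %.


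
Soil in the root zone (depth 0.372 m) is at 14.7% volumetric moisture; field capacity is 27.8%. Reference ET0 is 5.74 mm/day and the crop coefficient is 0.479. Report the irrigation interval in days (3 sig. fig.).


Approach: apply soil-water budget scheduling, SMD = (FC-theta)/100*depth*1000; ETc = ET0*Kc; interval = SMD/ETc.
Step 1 — soil moisture deficit:
  SMD = (27.8 - 14.7)/100 * 0.372 * 1000 = 48.732 mm
Step 2 — daily crop ET (ETc = ET0*Kc):
  ETc = 5.74 * 0.479 = 2.7495 mm/day
Step 3 — irrigation interval (SMD/ETc):
  interval = 48.732 / 2.7495 = 17.7 days
Therefore the irrigation interval = 17.7 days.


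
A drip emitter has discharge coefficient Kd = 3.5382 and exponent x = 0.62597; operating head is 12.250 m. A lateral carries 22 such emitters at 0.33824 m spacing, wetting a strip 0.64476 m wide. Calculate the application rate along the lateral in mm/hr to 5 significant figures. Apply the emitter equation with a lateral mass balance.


Approach: apply the emitter equation with a lateral mass balance, q = Kd*h^x; Q = n*q; rate = Q/(n*spacing*width).
Step 1 — single emitter flow (q = Kd*h^x):
  q = 3.5382 * 12.250^0.62597 = 16.97942 L/hr
Step 2 — total lateral flow: Q = 22 * 16.97942 = 373.5473 L/hr
Step 3 — wetted area: A = 22 * 0.33824 * 0.64476 = 4.797840 m^2
Step 4 — application rate: Q/A = 373.5473/4.797840 = 77.857 mm/hr
Therefore the application rate along the lateral = 77.857 mm/hr.


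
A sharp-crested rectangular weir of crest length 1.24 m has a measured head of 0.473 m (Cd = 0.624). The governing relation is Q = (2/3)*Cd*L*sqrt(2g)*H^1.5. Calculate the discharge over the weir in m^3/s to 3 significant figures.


Q = (2/3)*0.624*1.24*sqrt(2*9.81)*0.473^1.5 = 0.743 m^3/s
Therefore the discharge over the weir = 0.743 m^3/s.


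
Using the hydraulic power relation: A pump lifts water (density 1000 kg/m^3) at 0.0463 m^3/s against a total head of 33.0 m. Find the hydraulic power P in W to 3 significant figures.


Approach: apply the hydraulic power relation, P = rho*g*Q*H.
P = 1000 * 9.81 * 0.0463 * 33.0 = 15000 W
Therefore the hydraulic power P = 15000 W.


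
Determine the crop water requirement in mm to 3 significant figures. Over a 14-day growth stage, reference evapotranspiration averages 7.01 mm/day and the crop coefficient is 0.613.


Approach: apply the crop water requirement relation, CWR = ET0 * Kc * days.
CWR = 7.01 * 0.613 * 14 = 60.2 mm
Therefore the crop water requirement = 60.2 mm.


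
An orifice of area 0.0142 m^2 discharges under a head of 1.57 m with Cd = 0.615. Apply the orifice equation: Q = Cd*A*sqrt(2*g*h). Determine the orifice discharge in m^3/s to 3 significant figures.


Q = 0.615 * 0.0142 * sqrt(2*9.81*1.57) = 0.0485 m^3/s
Therefore the orifice discharge = 0.0485 m^3/s.


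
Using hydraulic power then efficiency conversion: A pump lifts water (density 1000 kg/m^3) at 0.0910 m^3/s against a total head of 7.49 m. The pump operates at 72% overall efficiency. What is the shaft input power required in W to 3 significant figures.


Approach: apply hydraulic power then efficiency conversion, P = rho*g*Q*H; P_in = P/eta.
Step 1 — hydraulic power (P = rho*g*Q*H):
  P = 1000 * 9.81 * 0.0910 * 7.49 = 6686.4 W
Step 2 — input power: P_in = P/eta = 6686.4 / 0.72 = 9290 W
Therefore the shaft input power required = 9290 W.


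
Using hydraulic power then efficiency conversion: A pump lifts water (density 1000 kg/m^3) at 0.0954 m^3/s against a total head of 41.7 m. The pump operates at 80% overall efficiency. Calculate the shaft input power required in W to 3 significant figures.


Approach: apply hydraulic power then efficiency conversion, P = rho*g*Q*H; P_in = P/eta.
Step 1 — hydraulic power (P = rho*g*Q*H):
  P = 1000 * 9.81 * 0.0954 * 41.7 = 39026 W
Step 2 — input power: P_in = P/eta = 39026 / 0.8 = 48800 W
Therefore the shaft input power required = 48800 W.


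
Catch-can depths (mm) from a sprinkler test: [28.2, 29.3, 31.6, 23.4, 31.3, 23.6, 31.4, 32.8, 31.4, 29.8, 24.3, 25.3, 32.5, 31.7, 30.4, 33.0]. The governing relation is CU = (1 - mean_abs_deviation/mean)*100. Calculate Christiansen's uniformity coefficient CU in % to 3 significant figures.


mean = 29.375 mm
mean |d_i - mean| = 2.7687 mm
CU = (1 - 2.7687/29.375)*100 = 90.6 %
Therefore Christiansen's uniformity coefficient CU = 90.6 %.


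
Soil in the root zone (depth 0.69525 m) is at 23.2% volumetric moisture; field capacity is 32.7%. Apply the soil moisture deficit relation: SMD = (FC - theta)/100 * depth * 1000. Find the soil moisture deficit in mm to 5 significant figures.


SMD = (32.7 - 23.2)/100 * 0.69525 * 1000 = 66.049 mm
Therefore the soil moisture deficit = 66.049 mm.


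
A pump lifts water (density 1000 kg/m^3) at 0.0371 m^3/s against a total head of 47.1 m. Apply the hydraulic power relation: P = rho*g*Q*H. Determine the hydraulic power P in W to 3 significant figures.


P = 1000 * 9.81 * 0.0371 * 47.1 = 17100 W
Therefore the hydraulic power P = 17100 W.


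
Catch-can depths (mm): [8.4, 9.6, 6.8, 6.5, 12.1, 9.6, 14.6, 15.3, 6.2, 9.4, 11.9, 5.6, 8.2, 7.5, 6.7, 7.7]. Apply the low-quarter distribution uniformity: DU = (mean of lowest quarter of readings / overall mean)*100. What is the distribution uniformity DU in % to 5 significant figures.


sorted lowest 4 of 16: [5.6, 6.2, 6.5, 6.7] -> mean = 6.250000 mm
overall mean = 9.131250 mm
DU = (6.250000/9.131250)*100 = 68.446 %
Therefore the distribution uniformity DU = 68.446 %.


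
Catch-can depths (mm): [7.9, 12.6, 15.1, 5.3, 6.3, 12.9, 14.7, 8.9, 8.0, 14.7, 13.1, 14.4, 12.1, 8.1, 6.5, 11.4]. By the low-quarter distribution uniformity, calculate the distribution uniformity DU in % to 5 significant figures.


Approach: apply the low-quarter distribution uniformity, DU = (mean of lowest quarter of readings / overall mean)*100.
sorted lowest 4 of 16: [5.3, 6.3, 6.5, 7.9] -> mean = 6.500000 mm
overall mean = 10.75000 mm
DU = (6.500000/10.75000)*100 = 60.465 %
Therefore the distribution uniformity DU = 60.465 %.


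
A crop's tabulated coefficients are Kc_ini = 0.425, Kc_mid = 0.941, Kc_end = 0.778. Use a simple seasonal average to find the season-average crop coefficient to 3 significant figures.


Approach: apply a simple seasonal average, Kc_avg = (Kc_ini + Kc_mid + Kc_end)/3.
Kc_avg = (0.425 + 0.941 + 0.778)/3 = 0.715
Therefore the season-average crop coefficient = 0.715.


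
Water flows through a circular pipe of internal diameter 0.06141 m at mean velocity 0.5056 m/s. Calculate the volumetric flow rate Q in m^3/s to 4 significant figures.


Approach: apply the continuity equation for pipe flow, Q = A * v with A = pi*(D/2)^2.
A = pi*(0.06141/2)^2 = 0.00296188 m^2
Q = 0.00296188 * 0.5056 = 0.001498 m^3/s
Therefore the volumetric flow rate Q = 0.001498 m^3/s.


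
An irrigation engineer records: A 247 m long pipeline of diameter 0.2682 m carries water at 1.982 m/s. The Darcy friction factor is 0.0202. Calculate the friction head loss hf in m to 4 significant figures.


Approach: apply the Darcy-Weisbach equation, hf = f*(L/D)*(v^2/(2g)).
hf = 0.0202 * (247/0.2682) * (1.982^2 / (2*9.81))
hf = 3.725 m
Therefore the friction head loss hf = 3.725 m.


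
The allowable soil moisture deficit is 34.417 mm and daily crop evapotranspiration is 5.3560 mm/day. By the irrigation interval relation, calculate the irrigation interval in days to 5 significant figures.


Approach: apply the irrigation interval relation, interval = SMD / ETc.
interval = 34.417 / 5.3560 = 6.4259 days
Therefore the irrigation interval = 6.4259 days.


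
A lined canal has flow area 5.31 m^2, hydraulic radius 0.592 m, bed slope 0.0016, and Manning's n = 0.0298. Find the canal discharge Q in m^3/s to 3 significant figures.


Approach: apply Manning's equation, Q = (1/n)*A*R^(2/3)*S^(1/2).
Q = (1/0.0298) * 5.31 * 0.592^(2/3) * 0.0016^(1/2) = 5.03 m^3/s
Therefore the canal discharge Q = 5.03 m^3/s.


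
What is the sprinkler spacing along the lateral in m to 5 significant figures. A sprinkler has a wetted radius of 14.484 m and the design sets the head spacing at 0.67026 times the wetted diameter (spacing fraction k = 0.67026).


Approach: apply the sprinkler spacing rule (spacing as a fraction of wetted diameter), S = k*(2*R).
S = 0.67026 * (2 * 14.484) = 19.416 m
Therefore the sprinkler spacing along the lateral = 19.416 m.


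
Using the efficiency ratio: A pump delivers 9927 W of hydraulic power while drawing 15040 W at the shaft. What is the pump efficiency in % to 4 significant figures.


Approach: apply the efficiency ratio, eta = (P_out/P_in)*100.
eta = (9927 / 15040) * 100 = 66.00 %
Therefore the pump efficiency = 66.00 %.


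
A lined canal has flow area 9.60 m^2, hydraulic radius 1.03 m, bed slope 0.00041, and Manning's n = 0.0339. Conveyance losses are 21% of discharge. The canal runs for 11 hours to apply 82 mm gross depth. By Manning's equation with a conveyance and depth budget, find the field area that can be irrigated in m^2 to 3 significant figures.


Approach: apply Manning's equation with a conveyance and depth budget, Q = (1/n)*A*R^(2/3)*S^(1/2); Q_field = Q*(1-loss); Area = Q_field*t/(d/1000).
Step 1 — canal discharge (Manning's equation):
  Q = (1/0.0339) * 9.60 * 1.03^(2/3) * 0.00041^(1/2) = 5.8482 m^3/s
Step 2 — delivered flow: Q_field = 5.8482*(1 - 21/100) = 4.6201 m^3/s
Step 3 — volume delivered: V = 4.6201 * 11*3600 = 182950 m^3
Step 4 — area served: A = V / (depth/1000) = 182950 / 0.082 = 2230000 m^2
Therefore the field area that can be irrigated = 2230000 m^2.


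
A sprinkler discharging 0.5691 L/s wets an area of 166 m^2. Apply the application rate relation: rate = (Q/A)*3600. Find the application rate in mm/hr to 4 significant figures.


rate = (0.5691 / 166) * 3600 = 12.34 mm/hr
Therefore the application rate = 12.34 mm/hr.


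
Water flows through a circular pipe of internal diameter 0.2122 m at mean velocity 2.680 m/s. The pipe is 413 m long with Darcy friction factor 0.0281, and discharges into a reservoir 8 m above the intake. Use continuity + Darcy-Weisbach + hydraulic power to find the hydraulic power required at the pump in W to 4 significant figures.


Approach: apply continuity + Darcy-Weisbach + hydraulic power, Q = A*v; hf = f*(L/D)*(v^2/(2g)); H = static + hf; P = rho*g*Q*H.
Step 1 — flow rate (continuity, Q = A*v):
  A = pi*(0.2122/2)^2 = 0.0353656 m^2
  Q = 0.0353656 * 2.680 = 0.0947797 m^3/s
Step 2 — friction head loss (Darcy-Weisbach):
  hf = 0.0281 * (413/0.2122) * (2.680^2 / (2*9.81))
  hf = 20.0208 m
Step 3 — total head: H = 8 + 20.0208 = 28.0208 m
Step 4 — hydraulic power (P = rho*g*Q*H):
  P = 1000 * 9.81 * 0.0947797 * 28.0208 = 26050 W
Therefore the hydraulic power required at the pump = 26050 W.


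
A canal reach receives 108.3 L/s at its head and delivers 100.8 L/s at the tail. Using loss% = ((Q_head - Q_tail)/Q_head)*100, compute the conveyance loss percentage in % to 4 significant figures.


loss = ((108.3 - 100.8)/108.3)*100 = 6.925 %
Therefore the conveyance loss percentage = 6.925 %.


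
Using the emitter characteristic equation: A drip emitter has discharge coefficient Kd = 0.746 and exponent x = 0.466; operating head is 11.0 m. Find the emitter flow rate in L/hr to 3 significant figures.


Approach: apply the emitter characteristic equation, q = Kd * h^x.
q = 0.746 * 11.0^0.466 = 2.28 L/hr
Therefore the emitter flow rate = 2.28 L/hr.


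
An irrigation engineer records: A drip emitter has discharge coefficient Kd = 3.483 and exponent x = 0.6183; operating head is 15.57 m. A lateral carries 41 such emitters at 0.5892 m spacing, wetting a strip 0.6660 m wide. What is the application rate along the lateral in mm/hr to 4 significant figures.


Approach: apply the emitter equation with a lateral mass balance, q = Kd*h^x; Q = n*q; rate = Q/(n*spacing*width).
Step 1 — single emitter flow (q = Kd*h^x):
  q = 3.483 * 15.57^0.6183 = 19.0172 L/hr
Step 2 — total lateral flow: Q = 41 * 19.0172 = 779.703 L/hr
Step 3 — wetted area: A = 41 * 0.5892 * 0.6660 = 16.0887 m^2
Step 4 — application rate: Q/A = 779.703/16.0887 = 48.46 mm/hr
Therefore the application rate along the lateral = 48.46 mm/hr.


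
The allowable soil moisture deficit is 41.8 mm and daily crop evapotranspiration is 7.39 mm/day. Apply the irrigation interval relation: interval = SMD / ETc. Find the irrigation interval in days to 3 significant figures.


interval = 41.8 / 7.39 = 5.66 days
Therefore the irrigation interval = 5.66 days.


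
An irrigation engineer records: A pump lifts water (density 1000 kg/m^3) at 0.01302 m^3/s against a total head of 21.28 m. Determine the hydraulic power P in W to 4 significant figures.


Approach: apply the hydraulic power relation, P = rho*g*Q*H.
P = 1000 * 9.81 * 0.01302 * 21.28 = 2718 W
Therefore the hydraulic power P = 2718 W.


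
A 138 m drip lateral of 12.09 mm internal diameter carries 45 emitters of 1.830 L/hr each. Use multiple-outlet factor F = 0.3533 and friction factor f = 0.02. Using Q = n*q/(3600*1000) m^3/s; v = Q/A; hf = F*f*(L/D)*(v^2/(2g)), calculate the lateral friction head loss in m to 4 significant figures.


Q = 45*1.830/(3600*1000) = 2.28750e-05 m^3/s
A = pi*(12.09e-3/2)^2 = 1.14800e-04 m^2, so v = Q/A = 0.199259 m/s
hf = 0.3533*0.02*(138/0.01209)*(0.199259^2/(2*9.81)) = 0.1632 m
Therefore the lateral friction head loss = 0.1632 m.


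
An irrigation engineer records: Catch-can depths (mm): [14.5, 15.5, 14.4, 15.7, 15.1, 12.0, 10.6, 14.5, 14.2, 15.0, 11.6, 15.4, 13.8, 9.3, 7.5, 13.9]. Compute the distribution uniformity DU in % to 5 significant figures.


Approach: apply the low-quarter distribution uniformity, DU = (mean of lowest quarter of readings / overall mean)*100.
sorted lowest 4 of 16: [7.5, 9.3, 10.6, 11.6] -> mean = 9.750000 mm
overall mean = 13.31250 mm
DU = (9.750000/13.31250)*100 = 73.239 %
Therefore the distribution uniformity DU = 73.239 %.


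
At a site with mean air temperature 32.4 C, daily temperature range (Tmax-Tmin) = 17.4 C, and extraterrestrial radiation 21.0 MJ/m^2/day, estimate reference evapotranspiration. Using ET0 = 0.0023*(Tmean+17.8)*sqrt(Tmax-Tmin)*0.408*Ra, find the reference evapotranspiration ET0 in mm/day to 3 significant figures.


ET0 = 0.0023*(32.4+17.8)*sqrt(17.4)*0.408*21.0 = 4.13 mm/day
Therefore the reference evapotranspiration ET0 = 4.13 mm/day.


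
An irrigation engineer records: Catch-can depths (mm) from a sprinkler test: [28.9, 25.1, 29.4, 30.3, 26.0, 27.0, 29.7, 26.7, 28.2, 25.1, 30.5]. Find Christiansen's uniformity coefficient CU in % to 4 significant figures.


Approach: apply Christiansen's uniformity coefficient, CU = (1 - mean_abs_deviation/mean)*100.
mean = 27.9000 mm
mean |d_i - mean| = 1.74545 mm
CU = (1 - 1.74545/27.9000)*100 = 93.74 %
Therefore Christiansen's uniformity coefficient CU = 93.74 %.


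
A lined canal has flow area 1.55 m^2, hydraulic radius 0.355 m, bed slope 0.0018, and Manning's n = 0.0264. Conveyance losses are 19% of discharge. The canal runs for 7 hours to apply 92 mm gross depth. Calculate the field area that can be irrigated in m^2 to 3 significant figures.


Approach: apply Manning's equation with a conveyance and depth budget, Q = (1/n)*A*R^(2/3)*S^(1/2); Q_field = Q*(1-loss); Area = Q_field*t/(d/1000).
Step 1 — canal discharge (Manning's equation):
  Q = (1/0.0264) * 1.55 * 0.355^(2/3) * 0.0018^(1/2) = 1.2489 m^3/s
Step 2 — delivered flow: Q_field = 1.2489*(1 - 19/100) = 1.0116 m^3/s
Step 3 — volume delivered: V = 1.0116 * 7*3600 = 25492 m^3
Step 4 — area served: A = V / (depth/1000) = 25492 / 0.092 = 277000 m^2
Therefore the field area that can be irrigated = 277000 m^2.


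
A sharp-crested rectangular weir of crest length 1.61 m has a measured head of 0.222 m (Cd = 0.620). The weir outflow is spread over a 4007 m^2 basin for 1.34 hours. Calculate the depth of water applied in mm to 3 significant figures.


Approach: apply the rectangular weir equation with a volume-to-depth conversion, Q = (2/3)*Cd*L*sqrt(2g)*H^1.5; d = Q*t/A * 1000.
Step 1 — weir discharge:
  Q = (2/3)*0.620*1.61*sqrt(2*9.81)*0.222^1.5 = 0.30832 m^3/s
Step 2 — volume: V = 0.30832 * 1.34*3600 = 1487.3 m^3
Step 3 — depth: d = V/A * 1000 = 1487.3/4007 * 1000 = 371 mm
Therefore the depth of water applied = 371 mm.


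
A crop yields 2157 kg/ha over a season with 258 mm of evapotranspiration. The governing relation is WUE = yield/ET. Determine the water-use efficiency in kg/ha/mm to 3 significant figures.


WUE = 2157 / 258 = 8.36 kg/ha/mm
Therefore the water-use efficiency = 8.36 kg/ha/mm.


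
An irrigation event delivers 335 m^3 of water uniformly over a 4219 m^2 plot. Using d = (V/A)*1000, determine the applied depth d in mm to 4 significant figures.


d = (335 / 4219) * 1000 = 79.40 mm
Therefore the applied depth d = 79.40 mm.


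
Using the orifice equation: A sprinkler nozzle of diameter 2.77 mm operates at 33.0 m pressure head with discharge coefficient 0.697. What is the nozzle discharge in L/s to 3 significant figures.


Approach: apply the orifice equation, Q = Cd*A*sqrt(2*g*h), A = pi*(d/2)^2.
A = pi*(2.77e-3/2)^2 = 6.0263e-06 m^2
Q = 0.697 * 6.0263e-06 * sqrt(2*9.81*33.0) * 1000 = 0.107 L/s
Therefore the nozzle discharge = 0.107 L/s.


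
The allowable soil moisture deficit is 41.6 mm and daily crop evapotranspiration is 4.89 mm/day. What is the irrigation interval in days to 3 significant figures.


Approach: apply the irrigation interval relation, interval = SMD / ETc.
interval = 41.6 / 4.89 = 8.51 days
Therefore the irrigation interval = 8.51 days.


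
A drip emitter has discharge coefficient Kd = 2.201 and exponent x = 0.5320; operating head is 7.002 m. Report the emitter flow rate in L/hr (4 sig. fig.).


Approach: apply the emitter characteristic equation, q = Kd * h^x.
q = 2.201 * 7.002^0.5320 = 6.198 L/hr
Therefore the emitter flow rate = 6.198 L/hr.


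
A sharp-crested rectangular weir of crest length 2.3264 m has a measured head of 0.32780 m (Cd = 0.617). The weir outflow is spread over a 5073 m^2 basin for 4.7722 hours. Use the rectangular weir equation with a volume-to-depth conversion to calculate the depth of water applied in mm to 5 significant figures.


Approach: apply the rectangular weir equation with a volume-to-depth conversion, Q = (2/3)*Cd*L*sqrt(2g)*H^1.5; d = Q*t/A * 1000.
Step 1 — weir discharge:
  Q = (2/3)*0.617*2.3264*sqrt(2*9.81)*0.32780^1.5 = 0.7955019 m^3/s
Step 2 — volume: V = 0.7955019 * 4.7722*3600 = 13666.66 m^3
Step 3 — depth: d = V/A * 1000 = 13666.66/5073 * 1000 = 2694.0 mm
Therefore the depth of water applied = 2694.0 mm.


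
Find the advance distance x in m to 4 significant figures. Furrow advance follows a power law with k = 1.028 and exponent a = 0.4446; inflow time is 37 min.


Approach: apply the power-law advance function, x = k*t^a.
x = 1.028 * 37^0.4446 = 5.119 m
Therefore the advance distance x = 5.119 m.


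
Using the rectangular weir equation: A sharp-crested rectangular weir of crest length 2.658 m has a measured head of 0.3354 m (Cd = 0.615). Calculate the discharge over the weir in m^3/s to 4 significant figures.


Approach: apply the rectangular weir equation, Q = (2/3)*Cd*L*sqrt(2g)*H^1.5.
Q = (2/3)*0.615*2.658*sqrt(2*9.81)*0.3354^1.5 = 0.9376 m^3/s
Therefore the discharge over the weir = 0.9376 m^3/s.


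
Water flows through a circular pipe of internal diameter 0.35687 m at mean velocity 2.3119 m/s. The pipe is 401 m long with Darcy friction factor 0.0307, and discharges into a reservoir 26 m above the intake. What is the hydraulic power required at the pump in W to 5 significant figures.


Approach: apply continuity + Darcy-Weisbach + hydraulic power, Q = A*v; hf = f*(L/D)*(v^2/(2g)); H = static + hf; P = rho*g*Q*H.
Step 1 — flow rate (continuity, Q = A*v):
  A = pi*(0.35687/2)^2 = 0.1000253 m^2
  Q = 0.1000253 * 2.3119 = 0.2312485 m^3/s
Step 2 — friction head loss (Darcy-Weisbach):
  hf = 0.0307 * (401/0.35687) * (2.3119^2 / (2*9.81))
  hf = 9.397488 m
Step 3 — total head: H = 26 + 9.397488 = 35.39749 m
Step 4 — hydraulic power (P = rho*g*Q*H):
  P = 1000 * 9.81 * 0.2312485 * 35.39749 = 80301 W
Therefore the hydraulic power required at the pump = 80301 W.


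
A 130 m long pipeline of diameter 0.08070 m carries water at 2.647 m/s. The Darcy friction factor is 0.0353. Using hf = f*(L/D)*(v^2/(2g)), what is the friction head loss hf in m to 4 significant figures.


hf = 0.0353 * (130/0.08070) * (2.647^2 / (2*9.81))
hf = 20.31 m
Therefore the friction head loss hf = 20.31 m.


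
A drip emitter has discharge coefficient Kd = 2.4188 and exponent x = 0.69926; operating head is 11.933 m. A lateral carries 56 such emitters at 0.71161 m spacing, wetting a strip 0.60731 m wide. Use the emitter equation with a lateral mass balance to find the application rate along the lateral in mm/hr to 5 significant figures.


Approach: apply the emitter equation with a lateral mass balance, q = Kd*h^x; Q = n*q; rate = Q/(n*spacing*width).
Step 1 — single emitter flow (q = Kd*h^x):
  q = 2.4188 * 11.933^0.69926 = 13.69392 L/hr
Step 2 — total lateral flow: Q = 56 * 13.69392 = 766.8597 L/hr
Step 3 — wetted area: A = 56 * 0.71161 * 0.60731 = 24.20140 m^2
Step 4 — application rate: Q/A = 766.8597/24.20140 = 31.687 mm/hr
Therefore the application rate along the lateral = 31.687 mm/hr.
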